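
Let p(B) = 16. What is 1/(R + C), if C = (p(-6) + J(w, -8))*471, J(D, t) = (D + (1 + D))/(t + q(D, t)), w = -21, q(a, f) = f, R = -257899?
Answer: -16/3986497 ≈ -4.0135e-6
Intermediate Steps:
J(D, t) = (1 + 2*D)/(2*t) (J(D, t) = (D + (1 + D))/(t + t) = (1 + 2*D)/((2*t)) = (1 + 2*D)*(1/(2*t)) = (1 + 2*D)/(2*t))
C = 139887/16 (C = (16 + (½ - 21)/(-8))*471 = (16 - ⅛*(-41/2))*471 = (16 + 41/16)*471 = (297/16)*471 = 139887/16 ≈ 8742.9)
1/(R + C) = 1/(-257899 + 139887/16) = 1/(-3986497/16) = -16/3986497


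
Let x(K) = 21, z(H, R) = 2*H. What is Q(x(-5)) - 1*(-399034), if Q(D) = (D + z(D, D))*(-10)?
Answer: 398404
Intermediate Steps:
Q(D) = -30*D (Q(D) = (D + 2*D)*(-10) = (3*D)*(-10) = -30*D)
Q(x(-5)) - 1*(-399034) = -30*21 - 1*(-399034) = -630 + 399034 = 398404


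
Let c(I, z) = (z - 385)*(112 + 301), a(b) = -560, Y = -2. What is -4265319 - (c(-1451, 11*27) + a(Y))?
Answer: -4228415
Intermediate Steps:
c(I, z) = -159005 + 413*z (c(I, z) = (-385 + z)*413 = -159005 + 413*z)
-4265319 - (c(-1451, 11*27) + a(Y)) = -4265319 - ((-159005 + 413*(11*27)) - 560) = -4265319 - ((-159005 + 413*297) - 560) = -4265319 - ((-159005 + 122661) - 560) = -4265319 - (-36344 - 560) = -4265319 - 1*(-36904) = -4265319 + 36904 = -4228415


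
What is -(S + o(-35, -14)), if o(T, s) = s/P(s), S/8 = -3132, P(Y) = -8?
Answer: 100217/4 ≈ 25054.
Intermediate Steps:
S = -25056 (S = 8*(-3132) = -25056)
o(T, s) = -s/8 (o(T, s) = s/(-8) = s*(-1/8) = -s/8)
-(S + o(-35, -14)) = -(-25056 - 1/8*(-14)) = -(-25056 + 7/4) = -1*(-100217/4) = 100217/4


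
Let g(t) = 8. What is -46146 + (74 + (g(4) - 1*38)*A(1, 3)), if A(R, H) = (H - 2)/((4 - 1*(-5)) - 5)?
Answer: -92159/2 ≈ -46080.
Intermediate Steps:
A(R, H) = -1/2 + H/4 (A(R, H) = (-2 + H)/((4 + 5) - 5) = (-2 + H)/(9 - 5) = (-2 + H)/4 = (-2 + H)*(1/4) = -1/2 + H/4)
-46146 + (74 + (g(4) - 1*38)*A(1, 3)) = -46146 + (74 + (8 - 1*38)*(-1/2 + (1/4)*3)) = -46146 + (74 + (8 - 38)*(-1/2 + 3/4)) = -46146 + (74 - 30*1/4) = -46146 + (74 - 15/2) = -46146 + 133/2 = -92159/2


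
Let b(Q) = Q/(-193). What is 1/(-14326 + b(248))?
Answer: -193/2765166 ≈ -6.9797e-5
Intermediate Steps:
b(Q) = -Q/193 (b(Q) = Q*(-1/193) = -Q/193)
1/(-14326 + b(248)) = 1/(-14326 - 1/193*248) = 1/(-14326 - 248/193) = 1/(-2765166/193) = -193/2765166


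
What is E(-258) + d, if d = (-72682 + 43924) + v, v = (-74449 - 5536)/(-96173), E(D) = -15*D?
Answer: -2393473639/96173 ≈ -24887.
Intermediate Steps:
v = 79985/96173 (v = -79985*(-1/96173) = 79985/96173 ≈ 0.83168)
d = -2765663149/96173 (d = (-72682 + 43924) + 79985/96173 = -28758 + 79985/96173 = -2765663149/96173 ≈ -28757.)
E(-258) + d = -15*(-258) - 2765663149/96173 = 3870 - 2765663149/96173 = -2393473639/96173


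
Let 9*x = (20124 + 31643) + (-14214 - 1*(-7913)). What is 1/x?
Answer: 9/45466 ≈ 0.00019795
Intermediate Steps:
x = 45466/9 (x = ((20124 + 31643) + (-14214 - 1*(-7913)))/9 = (51767 + (-14214 + 7913))/9 = (51767 - 6301)/9 = (⅑)*45466 = 45466/9 ≈ 5051.8)
1/x = 1/(45466/9) = 9/45466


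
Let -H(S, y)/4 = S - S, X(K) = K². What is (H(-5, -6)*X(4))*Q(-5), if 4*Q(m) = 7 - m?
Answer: 0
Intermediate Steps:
Q(m) = 7/4 - m/4 (Q(m) = (7 - m)/4 = 7/4 - m/4)
H(S, y) = 0 (H(S, y) = -4*(S - S) = -4*0 = 0)
(H(-5, -6)*X(4))*Q(-5) = (0*4²)*(7/4 - ¼*(-5)) = (0*16)*(7/4 + 5/4) = 0*3 = 0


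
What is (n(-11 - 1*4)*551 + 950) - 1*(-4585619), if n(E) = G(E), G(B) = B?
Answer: 4578304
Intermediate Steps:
n(E) = E
(n(-11 - 1*4)*551 + 950) - 1*(-4585619) = ((-11 - 1*4)*551 + 950) - 1*(-4585619) = ((-11 - 4)*551 + 950) + 4585619 = (-15*551 + 950) + 4585619 = (-8265 + 950) + 4585619 = -7315 + 4585619 = 4578304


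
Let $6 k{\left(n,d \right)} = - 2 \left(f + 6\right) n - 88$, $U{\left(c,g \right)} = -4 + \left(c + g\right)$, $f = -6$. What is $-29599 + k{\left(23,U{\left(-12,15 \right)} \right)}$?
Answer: $- \frac{88841}{3} \approx -29614.0$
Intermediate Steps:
$U{\left(c,g \right)} = -4 + c + g$
$k{\left(n,d \right)} = - \frac{44}{3}$ ($k{\left(n,d \right)} = \frac{- 2 \left(-6 + 6\right) n - 88}{6} = \frac{\left(-2\right) 0 n - 88}{6} = \frac{0 n - 88}{6} = \frac{0 - 88}{6} = \frac{1}{6} \left(-88\right) = - \frac{44}{3}$)
$-29599 + k{\left(23,U{\left(-12,15 \right)} \right)} = -29599 - \frac{44}{3} = - \frac{88841}{3}$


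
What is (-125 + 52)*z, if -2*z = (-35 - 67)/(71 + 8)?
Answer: -3723/79 ≈ -47.127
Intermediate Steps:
z = 51/79 (z = -(-35 - 67)/(2*(71 + 8)) = -(-51)/79 = -½*(-102/79) = 51/79 ≈ 0.64557)
(-125 + 52)*z = (-125 + 52)*(51/79) = -73*51/79 = -3723/79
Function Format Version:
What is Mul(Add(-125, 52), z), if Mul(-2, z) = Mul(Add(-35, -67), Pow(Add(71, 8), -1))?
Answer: Rational(-3723, 79) ≈ -47.127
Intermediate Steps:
z = Rational(51, 79) (z = Mul(Rational(-1, 2), Mul(Add(-35, -67), Pow(Add(71, 8), -1))) = Mul(Rational(-1, 2), Mul(-102, Pow(79, -1))) = Mul(Rational(-1, 2), Mul(-102, Rational(1, 79))) = Mul(Rational(-1, 2), Rational(-102, 79)) = Rational(51, 79) ≈ 0.64557)
Mul(Add(-125, 52), z) = Mul(Add(-125, 52), Rational(51, 79)) = Mul(-73, Rational(51, 79)) = Rational(-3723, 79)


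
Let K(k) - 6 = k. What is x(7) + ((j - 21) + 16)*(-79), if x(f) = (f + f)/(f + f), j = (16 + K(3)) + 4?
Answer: -1895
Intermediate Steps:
K(k) = 6 + k
j = 29 (j = (16 + (6 + 3)) + 4 = (16 + 9) + 4 = 25 + 4 = 29)
x(f) = 1 (x(f) = (2*f)/((2*f)) = (2*f)*(1/(2*f)) = 1)
x(7) + ((j - 21) + 16)*(-79) = 1 + ((29 - 21) + 16)*(-79) = 1 + (8 + 16)*(-79) = 1 + 24*(-79) = 1 - 1896 = -1895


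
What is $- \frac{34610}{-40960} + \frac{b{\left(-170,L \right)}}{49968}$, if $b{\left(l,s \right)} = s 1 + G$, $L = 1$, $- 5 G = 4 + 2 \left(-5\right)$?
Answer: $\frac{54046331}{63959040} \approx 0.84501$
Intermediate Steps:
$G = \frac{6}{5}$ ($G = - \frac{4 + 2 \left(-5\right)}{5} = - \frac{4 - 10}{5} = \left(- \frac{1}{5}\right) \left(-6\right) = \frac{6}{5} \approx 1.2$)
$b{\left(l,s \right)} = \frac{6}{5} + s$ ($b{\left(l,s \right)} = s 1 + \frac{6}{5} = s + \frac{6}{5} = \frac{6}{5} + s$)
$- \frac{34610}{-40960} + \frac{b{\left(-170,L \right)}}{49968} = - \frac{34610}{-40960} + \frac{\frac{6}{5} + 1}{49968} = \left(-34610\right) \left(- \frac{1}{40960}\right) + \frac{11}{5} \cdot \frac{1}{49968} = \frac{3461}{4096} + \frac{11}{249840} = \frac{54046331}{63959040}$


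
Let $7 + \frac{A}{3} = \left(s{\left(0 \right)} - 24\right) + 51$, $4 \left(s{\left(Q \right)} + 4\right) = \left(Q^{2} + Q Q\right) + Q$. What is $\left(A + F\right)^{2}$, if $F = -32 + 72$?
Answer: $7744$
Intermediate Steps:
$s{\left(Q \right)} = -4 + \frac{Q^{2}}{2} + \frac{Q}{4}$ ($s{\left(Q \right)} = -4 + \frac{\left(Q^{2} + Q Q\right) + Q}{4} = -4 + \frac{\left(Q^{2} + Q^{2}\right) + Q}{4} = -4 + \frac{2 Q^{2} + Q}{4} = -4 + \frac{Q + 2 Q^{2}}{4} = -4 + \left(\frac{Q^{2}}{2} + \frac{Q}{4}\right) = -4 + \frac{Q^{2}}{2} + \frac{Q}{4}$)
$A = 48$ ($A = -21 + 3 \left(\left(\left(-4 + \frac{0^{2}}{2} + \frac{1}{4} \cdot 0\right) - 24\right) + 51\right) = -21 + 3 \left(\left(\left(-4 + \frac{1}{2} \cdot 0 + 0\right) - 24\right) + 51\right) = -21 + 3 \left(\left(\left(-4 + 0 + 0\right) - 24\right) + 51\right) = -21 + 3 \left(\left(-4 - 24\right) + 51\right) = -21 + 3 \left(-28 + 51\right) = -21 + 3 \cdot 23 = -21 + 69 = 48$)
$F = 40$
$\left(A + F\right)^{2} = \left(48 + 40\right)^{2} = 88^{2} = 7744$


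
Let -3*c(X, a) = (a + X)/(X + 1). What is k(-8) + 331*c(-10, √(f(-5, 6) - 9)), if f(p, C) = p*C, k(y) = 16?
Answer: -2878/27 + 331*I*√39/27 ≈ -106.59 + 76.559*I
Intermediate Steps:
f(p, C) = C*p
c(X, a) = -(X + a)/(3*(1 + X)) (c(X, a) = -(a + X)/(3*(X + 1)) = -(X + a)/(3*(1 + X)))
k(-8) + 331*c(-10, √(f(-5, 6) - 9)) = 16 + 331*((-1*(-10) - √(6*(-5) - 9))/(3*(1 - 10))) = 16 + 331*((⅓)*(10 - √(-30 - 9))/(-9)) = 16 + 331*((⅓)*(-⅑)*(10 - √(-39))) = 16 + 331*((⅓)*(-⅑)*(10 - I*√39)) = 16 + 331*(-10/27 + I*√39/27) = 16 + (-3310/27 + 331*I*√39/27) = -2878/27 + 331*I*√39/27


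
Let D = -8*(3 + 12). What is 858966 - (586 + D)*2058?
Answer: -100062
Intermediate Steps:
D = -120 (D = -8*15 = -120)
858966 - (586 + D)*2058 = 858966 - (586 - 120)*2058 = 858966 - 466*2058 = 858966 - 1*959028 = 858966 - 959028 = -100062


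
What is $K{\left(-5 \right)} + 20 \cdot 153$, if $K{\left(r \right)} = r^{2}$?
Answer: $3085$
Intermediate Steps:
$K{\left(-5 \right)} + 20 \cdot 153 = \left(-5\right)^{2} + 20 \cdot 153 = 25 + 3060 = 3085$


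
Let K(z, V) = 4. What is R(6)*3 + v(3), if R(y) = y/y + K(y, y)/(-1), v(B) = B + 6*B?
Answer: 12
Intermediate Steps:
v(B) = 7*B
R(y) = -3 (R(y) = y/y + 4/(-1) = 1 + 4*(-1) = 1 - 4 = -3)
R(6)*3 + v(3) = -3*3 + 7*3 = -9 + 21 = 12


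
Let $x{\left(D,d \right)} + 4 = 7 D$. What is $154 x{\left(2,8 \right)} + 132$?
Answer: $1672$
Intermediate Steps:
$x{\left(D,d \right)} = -4 + 7 D$
$154 x{\left(2,8 \right)} + 132 = 154 \left(-4 + 7 \cdot 2\right) + 132 = 154 \left(-4 + 14\right) + 132 = 154 \cdot 10 + 132 = 1540 + 132 = 1672$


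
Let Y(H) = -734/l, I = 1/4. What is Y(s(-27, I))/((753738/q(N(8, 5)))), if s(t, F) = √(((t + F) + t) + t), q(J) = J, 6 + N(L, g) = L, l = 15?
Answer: -734/5653035 ≈ -0.00012984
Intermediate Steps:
N(L, g) = -6 + L
I = ¼ ≈ 0.25000
s(t, F) = √(F + 3*t) (s(t, F) = √(((F + t) + t) + t) = √((F + 2*t) + t) = √(F + 3*t))
Y(H) = -734/15
Y(s(-27, I))/((753738/q(N(8, 5)))) = -734/(15*(753738/(-6 + 8))) = -734/(15*(753738/2)) = -734/(15*(753738*(½))) = -734/15/376869 = -734/15*1/376869 = -734/5653035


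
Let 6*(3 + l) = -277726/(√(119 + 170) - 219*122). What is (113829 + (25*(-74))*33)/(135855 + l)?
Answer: 4227756237/10882291619 ≈ 0.38850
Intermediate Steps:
l = -101446/80103 (l = -3 + (-277726/(√(119 + 170) - 219*122))/6 = -3 + (-277726/(√289 - 26718))/6 = -3 + (-277726/(17 - 26718))/6 = -3 + (-277726/(-26701))/6 = -3 + (-277726*(-1/26701))/6 = -3 + (⅙)*(277726/26701) = -3 + 138863/80103 = -101446/80103 ≈ -1.2664)
(113829 + (25*(-74))*33)/(135855 + l) = (113829 + (25*(-74))*33)/(135855 - 101446/80103) = (113829 - 1850*33)/(10882291619/80103) = (113829 - 61050)*(80103/10882291619) = 52779*(80103/10882291619) = 4227756237/10882291619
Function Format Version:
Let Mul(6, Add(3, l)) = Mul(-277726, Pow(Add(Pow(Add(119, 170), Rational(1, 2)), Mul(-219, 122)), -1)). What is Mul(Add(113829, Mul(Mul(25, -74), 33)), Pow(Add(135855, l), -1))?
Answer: Rational(4227756237, 10882291619) ≈ 0.38850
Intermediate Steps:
l = Rational(-101446, 80103) (l = Add(-3, Mul(Rational(1, 6), Mul(-277726, Pow(Add(Pow(Add(119, 170), Rational(1, 2)), Mul(-219, 122)), -1)))) = Add(-3, Mul(Rational(1, 6), Mul(-277726, Pow(Add(Pow(289, Rational(1, 2)), -26718), -1)))) = Add(-3, Mul(Rational(1, 6), Mul(-277726, Pow(Add(17, -26718), -1)))) = Add(-3, Mul(Rational(1, 6), Mul(-277726, Pow(-26701, -1)))) = Add(-3, Mul(Rational(1, 6), Mul(-277726, Rational(-1, 26701)))) = Add(-3, Mul(Rational(1, 6), Rational(277726, 26701))) = Add(-3, Rational(138863, 80103)) = Rational(-101446, 80103) ≈ -1.2664)
Mul(Add(113829, Mul(Mul(25, -74), 33)), Pow(Add(135855, l), -1)) = Mul(Add(113829, Mul(Mul(25, -74), 33)), Pow(Add(135855, Rational(-101446, 80103)), -1)) = Mul(Add(113829, Mul(-1850, 33)), Pow(Rational(10882291619, 80103), -1)) = Mul(Add(113829, -61050), Rational(80103, 10882291619)) = Mul(52779, Rational(80103, 10882291619)) = Rational(4227756237, 10882291619)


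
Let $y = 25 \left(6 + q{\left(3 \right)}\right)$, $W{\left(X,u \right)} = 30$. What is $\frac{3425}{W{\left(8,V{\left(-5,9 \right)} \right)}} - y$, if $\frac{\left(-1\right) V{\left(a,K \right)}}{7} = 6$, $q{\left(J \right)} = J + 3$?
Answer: $- \frac{1115}{6} \approx -185.83$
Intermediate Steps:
$q{\left(J \right)} = 3 + J$
$V{\left(a,K \right)} = -42$ ($V{\left(a,K \right)} = \left(-7\right) 6 = -42$)
$y = 300$ ($y = 25 \left(6 + \left(3 + 3\right)\right) = 25 \left(6 + 6\right) = 25 \cdot 12 = 300$)
$\frac{3425}{W{\left(8,V{\left(-5,9 \right)} \right)}} - y = \frac{3425}{30} - 300 = 3425 \cdot \frac{1}{30} - 300 = \frac{685}{6} - 300 = - \frac{1115}{6}$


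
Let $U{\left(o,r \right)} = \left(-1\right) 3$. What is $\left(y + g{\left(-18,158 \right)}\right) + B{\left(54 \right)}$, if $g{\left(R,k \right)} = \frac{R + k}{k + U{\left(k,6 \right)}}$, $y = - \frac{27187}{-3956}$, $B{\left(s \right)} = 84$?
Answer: $\frac{11254989}{122636} \approx 91.776$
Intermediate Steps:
$U{\left(o,r \right)} = -3$
$y = \frac{27187}{3956}$ ($y = \left(-27187\right) \left(- \frac{1}{3956}\right) = \frac{27187}{3956} \approx 6.8723$)
$g{\left(R,k \right)} = \frac{R + k}{-3 + k}$ ($g{\left(R,k \right)} = \frac{R + k}{k - 3} = \frac{R + k}{-3 + k}$)
$\left(y + g{\left(-18,158 \right)}\right) + B{\left(54 \right)} = \left(\frac{27187}{3956} + \frac{-18 + 158}{-3 + 158}\right) + 84 = \left(\frac{27187}{3956} + \frac{1}{155} \cdot 140\right) + 84 = \left(\frac{27187}{3956} + \frac{28}{31}\right) + 84 = \frac{953565}{122636} + 84 = \frac{11254989}{122636}$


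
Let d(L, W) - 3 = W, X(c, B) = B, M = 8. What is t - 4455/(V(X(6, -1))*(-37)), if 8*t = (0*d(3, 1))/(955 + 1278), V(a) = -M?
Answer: -4455/296 ≈ -15.051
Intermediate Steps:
d(L, W) = 3 + W
V(a) = -8 (V(a) = -1*8 = -8)
t = 0 (t = ((0*(3 + 1))/(955 + 1278))/8 = ((0*4)/2233)/8 = ((1/2233)*0)/8 = (⅛)*0 = 0)
t - 4455/(V(X(6, -1))*(-37)) = 0 - 4455/((-8*(-37))) = 0 - 4455/296 = -4455/296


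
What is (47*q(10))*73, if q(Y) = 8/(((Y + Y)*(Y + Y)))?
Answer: 3431/50 ≈ 68.620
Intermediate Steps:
q(Y) = 2/Y² (q(Y) = 8/(((2*Y)*(2*Y))) = 8/((4*Y²)) = 8*(1/(4*Y²)) = 2/Y²)
(47*q(10))*73 = (47*(2/10²))*73 = (47*(2*(1/100)))*73 = (47*(1/50))*73 = (47/50)*73 = 3431/50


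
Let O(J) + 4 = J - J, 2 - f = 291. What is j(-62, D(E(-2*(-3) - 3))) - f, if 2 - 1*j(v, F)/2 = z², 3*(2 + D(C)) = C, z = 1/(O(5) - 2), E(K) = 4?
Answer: 5273/18 ≈ 292.94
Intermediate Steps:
f = -289 (f = 2 - 1*291 = 2 - 291 = -289)
O(J) = -4 (O(J) = -4 + (J - J) = -4 + 0 = -4)
z = -⅙ (z = 1/(-4 - 2) = 1/(-6) = -⅙ ≈ -0.16667)
D(C) = -2 + C/3
j(v, F) = 71/18 (j(v, F) = 4 - 2*(-⅙)² = 4 - 2*1/36 = 4 - 1/18 = 71/18)
j(-62, D(E(-2*(-3) - 3))) - f = 71/18 - 1*(-289) = 71/18 + 289 = 5273/18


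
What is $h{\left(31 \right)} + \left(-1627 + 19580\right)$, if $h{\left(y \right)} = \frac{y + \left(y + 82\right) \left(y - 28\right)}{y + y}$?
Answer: $\frac{556728}{31} \approx 17959.0$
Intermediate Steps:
$h{\left(y \right)} = \frac{y + \left(-28 + y\right) \left(82 + y\right)}{2 y}$ ($h{\left(y \right)} = \frac{y + \left(82 + y\right) \left(-28 + y\right)}{2 y} = \left(y + \left(-28 + y\right) \left(82 + y\right)\right) \frac{1}{2 y} = \frac{y + \left(-28 + y\right) \left(82 + y\right)}{2 y}$)
$h{\left(31 \right)} + \left(-1627 + 19580\right) = \frac{-2296 + 31 \left(55 + 31\right)}{2 \cdot 31} + \left(-1627 + 19580\right) = \frac{1}{2} \cdot \frac{1}{31} \left(-2296 + 31 \cdot 86\right) + 17953 = \frac{1}{2} \cdot \frac{1}{31} \left(-2296 + 2666\right) + 17953 = \frac{1}{2} \cdot \frac{1}{31} \cdot 370 + 17953 = \frac{185}{31} + 17953 = \frac{556728}{31}$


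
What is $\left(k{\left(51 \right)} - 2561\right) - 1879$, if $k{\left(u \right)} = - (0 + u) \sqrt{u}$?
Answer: $-4440 - 51 \sqrt{51} \approx -4804.2$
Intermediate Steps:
$k{\left(u \right)} = - u^{\frac{3}{2}}$ ($k{\left(u \right)} = - u \sqrt{u} = - u^{\frac{3}{2}}$)
$\left(k{\left(51 \right)} - 2561\right) - 1879 = \left(- 51^{\frac{3}{2}} - 2561\right) - 1879 = \left(- 51 \sqrt{51} - 2561\right) - 1879 = \left(-2561 - 51 \sqrt{51}\right) - 1879 = -4440 - 51 \sqrt{51}$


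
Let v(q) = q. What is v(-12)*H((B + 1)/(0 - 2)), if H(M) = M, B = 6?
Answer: 42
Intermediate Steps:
v(-12)*H((B + 1)/(0 - 2)) = -12*(6 + 1)/(0 - 2) = -84/(-2) = -84*(-1)/2 = -12*(-7/2) = 42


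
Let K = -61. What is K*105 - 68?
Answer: -6473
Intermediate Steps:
K*105 - 68 = -61*105 - 68 = -6405 - 68 = -6473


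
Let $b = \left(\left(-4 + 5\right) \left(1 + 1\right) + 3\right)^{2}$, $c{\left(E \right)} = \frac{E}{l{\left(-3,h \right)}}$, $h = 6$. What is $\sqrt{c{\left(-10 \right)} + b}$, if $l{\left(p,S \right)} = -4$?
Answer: $\frac{\sqrt{110}}{2} \approx 5.244$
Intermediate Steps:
$c{\left(E \right)} = - \frac{E}{4}$ ($c{\left(E \right)} = \frac{E}{-4} = E \left(- \frac{1}{4}\right) = - \frac{E}{4}$)
$b = 25$ ($b = \left(1 \cdot 2 + 3\right)^{2} = \left(2 + 3\right)^{2} = 5^{2} = 25$)
$\sqrt{c{\left(-10 \right)} + b} = \sqrt{\left(- \frac{1}{4}\right) \left(-10\right) + 25} = \sqrt{\frac{5}{2} + 25} = \sqrt{\frac{55}{2}} = \frac{\sqrt{110}}{2}$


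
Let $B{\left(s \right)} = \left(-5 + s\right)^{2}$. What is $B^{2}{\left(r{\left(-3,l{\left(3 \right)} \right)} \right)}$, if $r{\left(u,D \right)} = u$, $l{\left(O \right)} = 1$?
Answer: $4096$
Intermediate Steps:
$B^{2}{\left(r{\left(-3,l{\left(3 \right)} \right)} \right)} = \left(\left(-5 - 3\right)^{2}\right)^{2} = \left(\left(-8\right)^{2}\right)^{2} = 64^{2} = 4096$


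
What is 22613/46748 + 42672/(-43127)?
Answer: -145657115/288014428 ≈ -0.50573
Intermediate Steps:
22613/46748 + 42672/(-43127) = 22613*(1/46748) + 42672*(-1/43127) = 22613/46748 - 6096/6161 = -145657115/288014428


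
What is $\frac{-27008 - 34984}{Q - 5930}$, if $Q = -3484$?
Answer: $\frac{3444}{523} \approx 6.5851$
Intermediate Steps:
$\frac{-27008 - 34984}{Q - 5930} = \frac{-27008 - 34984}{-3484 - 5930} = - \frac{61992}{-9414} = \left(-61992\right) \left(- \frac{1}{9414}\right) = \frac{3444}{523}$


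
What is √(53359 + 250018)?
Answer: √303377 ≈ 550.80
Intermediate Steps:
√(53359 + 250018) = √303377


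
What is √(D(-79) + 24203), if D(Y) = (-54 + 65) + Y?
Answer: √24135 ≈ 155.35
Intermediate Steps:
D(Y) = 11 + Y
√(D(-79) + 24203) = √((11 - 79) + 24203) = √(-68 + 24203) = √24135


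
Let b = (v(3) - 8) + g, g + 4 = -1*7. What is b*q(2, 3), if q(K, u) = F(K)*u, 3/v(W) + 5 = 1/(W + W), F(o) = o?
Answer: -3414/29 ≈ -117.72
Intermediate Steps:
g = -11 (g = -4 - 1*7 = -4 - 7 = -11)
v(W) = 3/(-5 + 1/(2*W)) (v(W) = 3/(-5 + 1/(W + W)) = 3/(-5 + 1/(2*W)))
q(K, u) = K*u
b = -569/29 (b = (-6*3/(-1 + 10*3) - 8) - 11 = (-6*3/(-1 + 30) - 8) - 11 = (-6*3/29 - 8) - 11 = (-6*3*1/29 - 8) - 11 = (-18/29 - 8) - 11 = -250/29 - 11 = -569/29 ≈ -19.621)
b*q(2, 3) = -1138*3/29 = -569/29*6 = -3414/29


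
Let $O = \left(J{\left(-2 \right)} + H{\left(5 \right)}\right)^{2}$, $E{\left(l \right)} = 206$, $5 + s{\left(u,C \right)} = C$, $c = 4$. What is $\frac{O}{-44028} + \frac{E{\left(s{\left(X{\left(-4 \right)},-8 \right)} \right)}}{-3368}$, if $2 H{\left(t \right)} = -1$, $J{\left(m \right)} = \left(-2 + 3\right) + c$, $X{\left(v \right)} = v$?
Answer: $- \frac{507665}{8238128} \approx -0.061624$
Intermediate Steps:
$s{\left(u,C \right)} = -5 + C$
$J{\left(m \right)} = 5$ ($J{\left(m \right)} = \left(-2 + 3\right) + 4 = 1 + 4 = 5$)
$H{\left(t \right)} = - \frac{1}{2}$ ($H{\left(t \right)} = \frac{1}{2} \left(-1\right) = - \frac{1}{2}$)
$O = \frac{81}{4}$ ($O = \left(5 - \frac{1}{2}\right)^{2} = \left(\frac{9}{2}\right)^{2} = \frac{81}{4} \approx 20.25$)
$\frac{O}{-44028} + \frac{E{\left(s{\left(X{\left(-4 \right)},-8 \right)} \right)}}{-3368} = \frac{81}{4 \left(-44028\right)} + \frac{206}{-3368} = \frac{81}{4} \left(- \frac{1}{44028}\right) + 206 \left(- \frac{1}{3368}\right) = - \frac{9}{19568} - \frac{103}{1684} = - \frac{507665}{8238128}$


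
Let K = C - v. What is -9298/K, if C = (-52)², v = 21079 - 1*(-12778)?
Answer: 9298/31153 ≈ 0.29846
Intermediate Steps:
v = 33857 (v = 21079 + 12778 = 33857)
C = 2704
K = -31153 (K = 2704 - 1*33857 = 2704 - 33857 = -31153)
-9298/K = -9298/(-31153) = -9298*(-1/31153) = 9298/31153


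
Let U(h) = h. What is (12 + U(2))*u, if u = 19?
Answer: 266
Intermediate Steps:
(12 + U(2))*u = (12 + 2)*19 = 14*19 = 266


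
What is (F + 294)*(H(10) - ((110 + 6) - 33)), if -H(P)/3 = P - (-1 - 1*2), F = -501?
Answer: 25254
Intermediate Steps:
H(P) = -9 - 3*P (H(P) = -3*(P - (-1 - 1*2)) = -3*(P - (-1 - 2)) = -3*(P - 1*(-3)) = -3*(P + 3) = -3*(3 + P) = -9 - 3*P)
(F + 294)*(H(10) - ((110 + 6) - 33)) = (-501 + 294)*((-9 - 3*10) - ((110 + 6) - 33)) = -207*((-9 - 30) - (116 - 33)) = -207*(-39 - 1*83) = -207*(-39 - 83) = -207*(-122) = 25254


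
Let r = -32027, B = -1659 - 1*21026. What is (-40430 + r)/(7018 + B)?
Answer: 72457/15667 ≈ 4.6248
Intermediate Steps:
B = -22685 (B = -1659 - 21026 = -22685)
(-40430 + r)/(7018 + B) = (-40430 - 32027)/(7018 - 22685) = -72457/(-15667) = -72457*(-1/15667) = 72457/15667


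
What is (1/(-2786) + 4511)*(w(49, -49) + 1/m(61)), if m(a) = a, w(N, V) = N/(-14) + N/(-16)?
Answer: -80294683905/2719136 ≈ -29529.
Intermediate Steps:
w(N, V) = -15*N/112 (w(N, V) = N*(-1/14) + N*(-1/16) = -N/14 - N/16 = -15*N/112)
(1/(-2786) + 4511)*(w(49, -49) + 1/m(61)) = (1/(-2786) + 4511)*(-15/112*49 + 1/61) = (-1/2786 + 4511)*(-105/16 + 1/61) = (12567645/2786)*(-6389/976) = -80294683905/2719136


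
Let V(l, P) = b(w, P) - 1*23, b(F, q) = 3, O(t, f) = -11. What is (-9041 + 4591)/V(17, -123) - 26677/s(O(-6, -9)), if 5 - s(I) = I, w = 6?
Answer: -23117/16 ≈ -1444.8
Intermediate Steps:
s(I) = 5 - I
V(l, P) = -20 (V(l, P) = 3 - 1*23 = 3 - 23 = -20)
(-9041 + 4591)/V(17, -123) - 26677/s(O(-6, -9)) = (-9041 + 4591)/(-20) - 26677/(5 - 1*(-11)) = -4450*(-1/20) - 26677/(5 + 11) = 445/2 - 26677/16 = -23117/16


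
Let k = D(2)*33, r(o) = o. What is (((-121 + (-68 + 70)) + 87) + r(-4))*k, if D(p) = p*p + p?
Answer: -7128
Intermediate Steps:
D(p) = p + p² (D(p) = p² + p = p + p²)
k = 198 (k = (2*(1 + 2))*33 = (2*3)*33 = 6*33 = 198)
(((-121 + (-68 + 70)) + 87) + r(-4))*k = (((-121 + (-68 + 70)) + 87) - 4)*198 = (((-121 + 2) + 87) - 4)*198 = ((-119 + 87) - 4)*198 = (-32 - 4)*198 = -36*198 = -7128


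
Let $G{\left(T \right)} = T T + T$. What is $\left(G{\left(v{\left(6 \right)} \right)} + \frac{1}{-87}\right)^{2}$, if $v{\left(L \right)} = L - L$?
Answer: $\frac{1}{7569} \approx 0.00013212$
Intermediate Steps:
$v{\left(L \right)} = 0$
$G{\left(T \right)} = T + T^{2}$ ($G{\left(T \right)} = T^{2} + T = T + T^{2}$)
$\left(G{\left(v{\left(6 \right)} \right)} + \frac{1}{-87}\right)^{2} = \left(0 \left(1 + 0\right) + \frac{1}{-87}\right)^{2} = \left(0 \cdot 1 - \frac{1}{87}\right)^{2} = \left(0 - \frac{1}{87}\right)^{2} = \left(- \frac{1}{87}\right)^{2} = \frac{1}{7569}$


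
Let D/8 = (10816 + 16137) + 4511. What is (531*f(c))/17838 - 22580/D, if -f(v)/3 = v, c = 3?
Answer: -22301579/62361648 ≈ -0.35762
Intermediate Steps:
D = 251712 (D = 8*((10816 + 16137) + 4511) = 8*(26953 + 4511) = 8*31464 = 251712)
f(v) = -3*v
(531*f(c))/17838 - 22580/D = (531*(-3*3))/17838 - 22580/251712 = (531*(-9))*(1/17838) - 22580*1/251712 = -4779*1/17838 - 5645/62928 = -531/1982 - 5645/62928 = -22301579/62361648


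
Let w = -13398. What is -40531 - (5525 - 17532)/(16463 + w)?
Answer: -124215508/3065 ≈ -40527.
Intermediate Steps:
-40531 - (5525 - 17532)/(16463 + w) = -40531 - (5525 - 17532)/(16463 - 13398) = -40531 - (-12007)/3065 = -40531 - 1*(-12007/3065) = -40531 + 12007/3065 = -124215508/3065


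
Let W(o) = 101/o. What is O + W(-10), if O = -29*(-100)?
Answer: 28899/10 ≈ 2889.9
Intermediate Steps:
O = 2900
O + W(-10) = 2900 + 101/(-10) = 2900 + 101*(-1/10) = 2900 - 101/10 = 28899/10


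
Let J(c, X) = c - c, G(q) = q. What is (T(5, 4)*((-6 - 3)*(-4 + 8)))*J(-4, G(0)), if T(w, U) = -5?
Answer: 0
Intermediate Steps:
J(c, X) = 0
(T(5, 4)*((-6 - 3)*(-4 + 8)))*J(-4, G(0)) = -5*(-6 - 3)*(-4 + 8)*0 = -(-45)*4*0 = -5*(-36)*0 = 180*0 = 0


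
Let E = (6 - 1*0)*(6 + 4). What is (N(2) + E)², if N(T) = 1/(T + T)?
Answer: 58081/16 ≈ 3630.1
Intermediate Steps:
E = 60 (E = (6 + 0)*10 = 6*10 = 60)
N(T) = 1/(2*T)
(N(2) + E)² = ((½)/2 + 60)² = ((½)*(½) + 60)² = (¼ + 60)² = (241/4)² = 58081/16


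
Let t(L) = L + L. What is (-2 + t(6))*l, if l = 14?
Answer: 140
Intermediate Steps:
t(L) = 2*L
(-2 + t(6))*l = (-2 + 2*6)*14 = (-2 + 12)*14 = 10*14 = 140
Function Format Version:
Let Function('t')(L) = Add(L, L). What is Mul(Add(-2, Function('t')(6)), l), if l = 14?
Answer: 140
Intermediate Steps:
Function('t')(L) = Mul(2, L)
Mul(Add(-2, Function('t')(6)), l) = Mul(Add(-2, Mul(2, 6)), 14) = Mul(Add(-2, 12), 14) = Mul(10, 14) = 140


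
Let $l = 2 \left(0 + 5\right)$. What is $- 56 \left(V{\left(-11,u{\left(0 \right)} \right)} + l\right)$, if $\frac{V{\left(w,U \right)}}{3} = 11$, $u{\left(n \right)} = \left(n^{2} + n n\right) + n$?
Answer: $-2408$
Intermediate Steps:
$u{\left(n \right)} = n + 2 n^{2}$ ($u{\left(n \right)} = \left(n^{2} + n^{2}\right) + n = 2 n^{2} + n = n + 2 n^{2}$)
$V{\left(w,U \right)} = 33$ ($V{\left(w,U \right)} = 3 \cdot 11 = 33$)
$l = 10$ ($l = 2 \cdot 5 = 10$)
$- 56 \left(V{\left(-11,u{\left(0 \right)} \right)} + l\right) = - 56 \left(33 + 10\right) = \left(-56\right) 43 = -2408$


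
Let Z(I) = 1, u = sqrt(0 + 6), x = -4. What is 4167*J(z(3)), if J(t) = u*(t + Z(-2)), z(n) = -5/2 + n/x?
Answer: -37503*sqrt(6)/4 ≈ -22966.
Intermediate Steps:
u = sqrt(6) ≈ 2.4495
z(n) = -5/2 - n/4 (z(n) = -5/2 + n/(-4) = -5*1/2 + n*(-1/4) = -5/2 - n/4)
J(t) = sqrt(6)*(1 + t) (J(t) = sqrt(6)*(t + 1) = sqrt(6)*(1 + t))
4167*J(z(3)) = 4167*(sqrt(6)*(1 + (-5/2 - 1/4*3))) = 4167*(sqrt(6)*(1 + (-5/2 - 3/4))) = 4167*(sqrt(6)*(1 - 13/4)) = 4167*(sqrt(6)*(-9/4)) = 4167*(-9*sqrt(6)/4) = -37503*sqrt(6)/4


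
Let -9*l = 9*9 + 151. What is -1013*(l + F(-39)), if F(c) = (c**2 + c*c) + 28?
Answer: -27754174/9 ≈ -3.0838e+6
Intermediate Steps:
F(c) = 28 + 2*c**2 (F(c) = (c**2 + c**2) + 28 = 2*c**2 + 28 = 28 + 2*c**2)
l = -232/9 (l = -(9*9 + 151)/9 = -(81 + 151)/9 = -1/9*232 = -232/9 ≈ -25.778)
-1013*(l + F(-39)) = -1013*(-232/9 + (28 + 2*(-39)**2)) = -1013*(-232/9 + (28 + 2*1521)) = -1013*(-232/9 + (28 + 3042)) = -1013*(-232/9 + 3070) = -1013*27398/9 = -27754174/9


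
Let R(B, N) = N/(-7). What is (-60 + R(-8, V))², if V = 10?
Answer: 184900/49 ≈ 3773.5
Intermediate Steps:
R(B, N) = -N/7 (R(B, N) = N*(-⅐) = -N/7)
(-60 + R(-8, V))² = (-60 - ⅐*10)² = (-60 - 10/7)² = (-430/7)² = 184900/49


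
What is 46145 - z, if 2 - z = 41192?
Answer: 87335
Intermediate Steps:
z = -41190 (z = 2 - 1*41192 = 2 - 41192 = -41190)
46145 - z = 46145 - 1*(-41190) = 46145 + 41190 = 87335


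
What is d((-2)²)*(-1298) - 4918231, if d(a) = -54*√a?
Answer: -4778047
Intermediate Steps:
d((-2)²)*(-1298) - 4918231 = -54*√((-2)²)*(-1298) - 4918231 = -54*√4*(-1298) - 4918231 = -54*2*(-1298) - 4918231 = -108*(-1298) - 4918231 = 140184 - 4918231 = -4778047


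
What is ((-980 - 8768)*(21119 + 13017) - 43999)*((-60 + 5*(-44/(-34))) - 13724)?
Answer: 77948154894486/17 ≈ 4.5852e+12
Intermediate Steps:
((-980 - 8768)*(21119 + 13017) - 43999)*((-60 + 5*(-44/(-34))) - 13724) = (-9748*34136 - 43999)*((-60 + 5*(-44*(-1/34))) - 13724) = (-332757728 - 43999)*((-60 + 5*(22/17)) - 13724) = -332801727*((-60 + 110/17) - 13724) = -332801727*(-910/17 - 13724) = -332801727*(-234218/17) = 77948154894486/17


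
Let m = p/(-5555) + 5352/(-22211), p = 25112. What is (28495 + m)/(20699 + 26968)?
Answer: 1171728529661/1960418266345 ≈ 0.59769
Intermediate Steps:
m = -587492992/123382105 (m = 25112/(-5555) + 5352/(-22211) = 25112*(-1/5555) + 5352*(-1/22211) = -25112/5555 - 5352/22211 = -587492992/123382105 ≈ -4.7616)
(28495 + m)/(20699 + 26968) = (28495 - 587492992/123382105)/(20699 + 26968) = (3515185588983/123382105)/47667 = (3515185588983/123382105)*(1/47667) = 1171728529661/1960418266345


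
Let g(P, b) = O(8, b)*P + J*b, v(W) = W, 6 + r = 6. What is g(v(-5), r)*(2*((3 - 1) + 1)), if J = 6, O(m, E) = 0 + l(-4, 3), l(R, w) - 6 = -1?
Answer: -150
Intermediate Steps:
l(R, w) = 5 (l(R, w) = 6 - 1 = 5)
r = 0 (r = -6 + 6 = 0)
O(m, E) = 5 (O(m, E) = 0 + 5 = 5)
g(P, b) = 5*P + 6*b
g(v(-5), r)*(2*((3 - 1) + 1)) = (5*(-5) + 6*0)*(2*((3 - 1) + 1)) = (-25 + 0)*(2*(2 + 1)) = -50*3 = -25*6 = -150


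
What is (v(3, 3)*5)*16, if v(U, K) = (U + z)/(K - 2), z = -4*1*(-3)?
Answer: 1200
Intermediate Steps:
z = 12 (z = -4*(-3) = 12)
v(U, K) = (12 + U)/(-2 + K) (v(U, K) = (U + 12)/(K - 2) = (12 + U)/(-2 + K))
(v(3, 3)*5)*16 = (((12 + 3)/(-2 + 3))*5)*16 = ((15/1)*5)*16 = ((1*15)*5)*16 = (15*5)*16 = 75*16 = 1200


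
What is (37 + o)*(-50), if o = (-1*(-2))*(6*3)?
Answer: -3650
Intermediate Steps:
o = 36 (o = 2*18 = 36)
(37 + o)*(-50) = (37 + 36)*(-50) = 73*(-50) = -3650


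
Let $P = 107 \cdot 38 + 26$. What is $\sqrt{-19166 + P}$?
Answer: $i \sqrt{15074} \approx 122.78 i$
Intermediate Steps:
$P = 4092$ ($P = 4066 + 26 = 4092$)
$\sqrt{-19166 + P} = \sqrt{-19166 + 4092} = \sqrt{-15074} = i \sqrt{15074}$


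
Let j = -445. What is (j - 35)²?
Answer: 230400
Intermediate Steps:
(j - 35)² = (-445 - 35)² = (-480)² = 230400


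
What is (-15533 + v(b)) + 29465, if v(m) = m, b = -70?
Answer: 13862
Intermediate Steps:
(-15533 + v(b)) + 29465 = (-15533 - 70) + 29465 = -15603 + 29465 = 13862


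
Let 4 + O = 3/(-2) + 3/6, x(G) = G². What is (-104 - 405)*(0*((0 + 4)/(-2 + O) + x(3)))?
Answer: 0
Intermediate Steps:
O = -5 (O = -4 + (3/(-2) + 3/6) = -4 + (3*(-½) + 3*(⅙)) = -4 + (-3/2 + ½) = -4 - 1 = -5)
(-104 - 405)*(0*((0 + 4)/(-2 + O) + x(3))) = (-104 - 405)*(0*((0 + 4)/(-2 - 5) + 3²)) = -0*(4/(-7) + 9) = -0*(4*(-⅐) + 9) = -0*(-4/7 + 9) = -0*59/7 = -509*0 = 0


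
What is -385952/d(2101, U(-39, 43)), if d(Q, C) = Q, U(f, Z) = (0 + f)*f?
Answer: -385952/2101 ≈ -183.70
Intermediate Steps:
U(f, Z) = f² (U(f, Z) = f*f = f²)
-385952/d(2101, U(-39, 43)) = -385952/2101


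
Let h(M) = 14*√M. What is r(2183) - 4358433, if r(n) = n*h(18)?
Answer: -4358433 + 91686*√2 ≈ -4.2288e+6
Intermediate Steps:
r(n) = 42*n*√2 (r(n) = n*(14*√18) = n*(14*(3*√2)) = n*(42*√2) = 42*n*√2)
r(2183) - 4358433 = 42*2183*√2 - 4358433 = 91686*√2 - 4358433 = -4358433 + 91686*√2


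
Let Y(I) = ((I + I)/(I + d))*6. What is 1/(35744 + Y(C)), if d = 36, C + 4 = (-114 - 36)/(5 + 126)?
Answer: 2021/72234580 ≈ 2.7978e-5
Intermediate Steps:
C = -674/131 (C = -4 + (-114 - 36)/(5 + 126) = -4 - 150/131 = -674/131 ≈ -5.1450)
Y(I) = 12*I/(36 + I) (Y(I) = ((I + I)/(I + 36))*6 = ((2*I)/(36 + I))*6 = (2*I/(36 + I))*6 = 12*I/(36 + I))
1/(35744 + Y(C)) = 1/(35744 + 12*(-674/131)/(36 - 674/131)) = 1/(35744 + 12*(-674/131)/(4042/131)) = 1/(35744 + 12*(-674/131)*(131/4042)) = 1/(35744 - 4044/2021) = 1/(72234580/2021) = 2021/72234580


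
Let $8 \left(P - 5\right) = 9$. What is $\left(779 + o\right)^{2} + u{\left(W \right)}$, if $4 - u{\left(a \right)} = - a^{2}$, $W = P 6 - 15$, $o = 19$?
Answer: $\frac{10196497}{16} \approx 6.3728 \cdot 10^{5}$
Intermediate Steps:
$P = \frac{49}{8}$ ($P = 5 + \frac{1}{8} \cdot 9 = 5 + \frac{9}{8} = \frac{49}{8} \approx 6.125$)
$W = \frac{87}{4}$ ($W = \frac{49}{8} \cdot 6 - 15 = \frac{147}{4} - 15 = \frac{87}{4} \approx 21.75$)
$u{\left(a \right)} = 4 + a^{2}$ ($u{\left(a \right)} = 4 - - a^{2} = 4 + a^{2}$)
$\left(779 + o\right)^{2} + u{\left(W \right)} = \left(779 + 19\right)^{2} + \left(4 + \left(\frac{87}{4}\right)^{2}\right) = 798^{2} + \left(4 + \frac{7569}{16}\right) = 636804 + \frac{7633}{16} = \frac{10196497}{16}$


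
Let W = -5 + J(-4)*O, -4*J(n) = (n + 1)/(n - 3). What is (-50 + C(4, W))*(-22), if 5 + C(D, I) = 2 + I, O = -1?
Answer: 17831/14 ≈ 1273.6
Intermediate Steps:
J(n) = -(1 + n)/(4*(-3 + n)) (J(n) = -(n + 1)/(4*(n - 3)) = -(1 + n)/(4*(-3 + n)))
W = -137/28 (W = -5 + ((-1 - 1*(-4))/(4*(-3 - 4)))*(-1) = -5 + ((¼)*(-1 + 4)/(-7))*(-1) = -5 + ((¼)*(-⅐)*3)*(-1) = -5 - 3/28*(-1) = -5 + 3/28 = -137/28 ≈ -4.8929)
C(D, I) = -3 + I (C(D, I) = -5 + (2 + I) = -3 + I)
(-50 + C(4, W))*(-22) = (-50 + (-3 - 137/28))*(-22) = (-50 - 221/28)*(-22) = -1621/28*(-22) = 17831/14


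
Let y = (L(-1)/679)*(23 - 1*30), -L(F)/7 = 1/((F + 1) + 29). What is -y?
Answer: -7/2813 ≈ -0.0024884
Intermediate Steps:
L(F) = -7/(30 + F) (L(F) = -7/((F + 1) + 29) = -7/((1 + F) + 29) = -7/(30 + F))
y = 7/2813 (y = (-7/(30 - 1)/679)*(23 - 1*30) = (-7/29*(1/679))*(23 - 30) = (-7*1/29*(1/679))*(-7) = -7/29*1/679*(-7) = -1/2813*(-7) = 7/2813 ≈ 0.0024884)
-y = -1*7/2813 = -7/2813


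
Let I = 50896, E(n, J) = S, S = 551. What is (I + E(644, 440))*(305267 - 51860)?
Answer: 13037029929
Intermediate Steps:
E(n, J) = 551
(I + E(644, 440))*(305267 - 51860) = (50896 + 551)*(305267 - 51860) = 51447*253407 = 13037029929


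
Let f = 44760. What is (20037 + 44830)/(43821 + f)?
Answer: 64867/88581 ≈ 0.73229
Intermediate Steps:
(20037 + 44830)/(43821 + f) = (20037 + 44830)/(43821 + 44760) = 64867/88581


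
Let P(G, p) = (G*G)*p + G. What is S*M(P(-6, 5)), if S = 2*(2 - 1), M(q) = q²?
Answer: 60552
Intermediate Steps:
P(G, p) = G + p*G² (P(G, p) = G²*p + G = p*G² + G = G + p*G²)
S = 2 (S = 2*1 = 2)
S*M(P(-6, 5)) = 2*(-6*(1 - 6*5))² = 2*(-6*(1 - 30))² = 2*(-6*(-29))² = 2*174² = 2*30276 = 60552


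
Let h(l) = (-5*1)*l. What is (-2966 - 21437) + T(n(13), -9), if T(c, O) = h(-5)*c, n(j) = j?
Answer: -24078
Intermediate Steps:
h(l) = -5*l
T(c, O) = 25*c (T(c, O) = (-5*(-5))*c = 25*c)
(-2966 - 21437) + T(n(13), -9) = (-2966 - 21437) + 25*13 = -24403 + 325 = -24078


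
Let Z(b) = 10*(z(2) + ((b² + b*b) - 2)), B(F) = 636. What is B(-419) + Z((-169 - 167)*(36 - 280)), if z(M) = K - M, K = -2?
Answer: 134427525696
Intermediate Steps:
z(M) = -2 - M
Z(b) = -60 + 20*b² (Z(b) = 10*((-2 - 1*2) + ((b² + b*b) - 2)) = 10*((-2 - 2) + ((b² + b²) - 2)) = 10*(-4 + (2*b² - 2)) = 10*(-4 + (-2 + 2*b²)) = 10*(-6 + 2*b²) = -60 + 20*b²)
B(-419) + Z((-169 - 167)*(36 - 280)) = 636 + (-60 + 20*((-169 - 167)*(36 - 280))²) = 636 + (-60 + 20*(-336*(-244))²) = 636 + (-60 + 20*81984²) = 636 + (-60 + 20*6721376256) = 636 + (-60 + 134427525120) = 636 + 134427525060 = 134427525696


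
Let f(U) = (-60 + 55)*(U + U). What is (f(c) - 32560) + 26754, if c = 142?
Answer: -7226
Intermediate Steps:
f(U) = -10*U
(f(c) - 32560) + 26754 = (-10*142 - 32560) + 26754 = (-1420 - 32560) + 26754 = -33980 + 26754 = -7226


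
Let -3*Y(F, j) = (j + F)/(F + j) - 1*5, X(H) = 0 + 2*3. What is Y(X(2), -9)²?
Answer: 16/9 ≈ 1.7778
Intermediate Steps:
X(H) = 6 (X(H) = 0 + 6 = 6)
Y(F, j) = 4/3 (Y(F, j) = -((j + F)/(F + j) - 1*5)/3 = -((F + j)/(F + j) - 5)/3 = -(1 - 5)/3 = -⅓*(-4) = 4/3)
Y(X(2), -9)² = (4/3)² = 16/9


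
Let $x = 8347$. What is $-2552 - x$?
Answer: $-10899$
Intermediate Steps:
$-2552 - x = -2552 - 8347 = -10899$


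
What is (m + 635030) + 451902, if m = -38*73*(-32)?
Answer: 1175700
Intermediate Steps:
m = 88768 (m = -2774*(-32) = 88768)
(m + 635030) + 451902 = (88768 + 635030) + 451902 = 723798 + 451902 = 1175700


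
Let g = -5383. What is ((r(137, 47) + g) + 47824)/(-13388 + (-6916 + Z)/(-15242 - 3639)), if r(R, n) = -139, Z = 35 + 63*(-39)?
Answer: -399352031/126384745 ≈ -3.1598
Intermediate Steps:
Z = -2422 (Z = 35 - 2457 = -2422)
((r(137, 47) + g) + 47824)/(-13388 + (-6916 + Z)/(-15242 - 3639)) = ((-139 - 5383) + 47824)/(-13388 + (-6916 - 2422)/(-15242 - 3639)) = (-5522 + 47824)/(-13388 - 9338/(-18881)) = 42302/(-13388 - 9338*(-1/18881)) = 42302/(-13388 + 9338/18881) = 42302/(-252769490/18881) = 42302*(-18881/252769490) = -399352031/126384745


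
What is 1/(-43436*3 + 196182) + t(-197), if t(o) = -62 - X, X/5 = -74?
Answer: 20289193/65874 ≈ 308.00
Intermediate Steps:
X = -370 (X = 5*(-74) = -370)
t(o) = 308 (t(o) = -62 - 1*(-370) = -62 + 370 = 308)
1/(-43436*3 + 196182) + t(-197) = 1/(-43436*3 + 196182) + 308 = 1/(-130308 + 196182) + 308 = 1/65874 + 308 = 20289193/65874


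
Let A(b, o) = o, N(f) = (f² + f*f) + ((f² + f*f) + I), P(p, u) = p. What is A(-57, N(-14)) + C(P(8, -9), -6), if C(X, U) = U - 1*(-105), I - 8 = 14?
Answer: 905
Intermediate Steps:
I = 22 (I = 8 + 14 = 22)
N(f) = 22 + 4*f² (N(f) = (f² + f*f) + ((f² + f*f) + 22) = (f² + f²) + ((f² + f²) + 22) = 2*f² + (2*f² + 22) = 2*f² + (22 + 2*f²) = 22 + 4*f²)
C(X, U) = 105 + U (C(X, U) = U + 105 = 105 + U)
A(-57, N(-14)) + C(P(8, -9), -6) = (22 + 4*(-14)²) + (105 - 6) = (22 + 4*196) + 99 = (22 + 784) + 99 = 806 + 99 = 905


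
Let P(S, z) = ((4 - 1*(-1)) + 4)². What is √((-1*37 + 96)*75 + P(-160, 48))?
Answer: √4506 ≈ 67.127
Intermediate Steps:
P(S, z) = 81 (P(S, z) = ((4 + 1) + 4)² = (5 + 4)² = 9² = 81)
√((-1*37 + 96)*75 + P(-160, 48)) = √((-1*37 + 96)*75 + 81) = √((-37 + 96)*75 + 81) = √(59*75 + 81) = √(4425 + 81) = √4506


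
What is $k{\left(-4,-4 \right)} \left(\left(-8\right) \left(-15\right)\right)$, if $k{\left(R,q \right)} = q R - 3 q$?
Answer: $3360$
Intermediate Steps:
$k{\left(R,q \right)} = - 3 q + R q$ ($k{\left(R,q \right)} = R q - 3 q = - 3 q + R q$)
$k{\left(-4,-4 \right)} \left(\left(-8\right) \left(-15\right)\right) = - 4 \left(-3 - 4\right) \left(\left(-8\right) \left(-15\right)\right) = \left(-4\right) \left(-7\right) 120 = 28 \cdot 120 = 3360$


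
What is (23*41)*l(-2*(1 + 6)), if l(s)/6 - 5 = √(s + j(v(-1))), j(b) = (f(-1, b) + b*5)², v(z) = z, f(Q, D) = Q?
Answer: 28290 + 5658*√22 ≈ 54828.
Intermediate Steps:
j(b) = (-1 + 5*b)² (j(b) = (-1 + b*5)² = (-1 + 5*b)²)
l(s) = 30 + 6*√(36 + s) (l(s) = 30 + 6*√(s + (-1 + 5*(-1))²) = 30 + 6*√(s + (-1 - 5)²) = 30 + 6*√(s + (-6)²) = 30 + 6*√(s + 36) = 30 + 6*√(36 + s))
(23*41)*l(-2*(1 + 6)) = (23*41)*(30 + 6*√(36 - 2*(1 + 6))) = 943*(30 + 6*√(36 - 2*7)) = 943*(30 + 6*√(36 - 14)) = 943*(30 + 6*√22) = 28290 + 5658*√22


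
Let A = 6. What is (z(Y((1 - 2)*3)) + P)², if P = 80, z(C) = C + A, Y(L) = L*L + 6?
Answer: 10201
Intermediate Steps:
Y(L) = 6 + L² (Y(L) = L² + 6 = 6 + L²)
z(C) = 6 + C (z(C) = C + 6 = 6 + C)
(z(Y((1 - 2)*3)) + P)² = ((6 + (6 + ((1 - 2)*3)²)) + 80)² = ((6 + (6 + (-1*3)²)) + 80)² = ((6 + (6 + (-3)²)) + 80)² = ((6 + (6 + 9)) + 80)² = ((6 + 15) + 80)² = (21 + 80)² = 101² = 10201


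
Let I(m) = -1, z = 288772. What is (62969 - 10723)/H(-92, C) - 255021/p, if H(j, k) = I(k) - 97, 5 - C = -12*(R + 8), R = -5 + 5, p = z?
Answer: -7556086985/14149828 ≈ -534.01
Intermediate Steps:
p = 288772
R = 0
C = 101 (C = 5 - (-12)*(0 + 8) = 5 - (-12)*8 = 5 - 1*(-96) = 5 + 96 = 101)
H(j, k) = -98 (H(j, k) = -1 - 97 = -98)
(62969 - 10723)/H(-92, C) - 255021/p = (62969 - 10723)/(-98) - 255021/288772 = 52246*(-1/98) - 255021*1/288772 = -26123/49 - 255021/288772 = -7556086985/14149828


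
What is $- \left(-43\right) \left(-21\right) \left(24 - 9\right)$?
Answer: $-13545$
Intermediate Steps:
$- \left(-43\right) \left(-21\right) \left(24 - 9\right) = - 903 \cdot 15 = \left(-1\right) 13545 = -13545$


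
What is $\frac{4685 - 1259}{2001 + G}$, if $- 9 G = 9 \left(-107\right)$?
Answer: $\frac{1713}{1054} \approx 1.6252$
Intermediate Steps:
$G = 107$ ($G = - \frac{9 \left(-107\right)}{9} = \left(- \frac{1}{9}\right) \left(-963\right) = 107$)
$\frac{4685 - 1259}{2001 + G} = \frac{4685 - 1259}{2001 + 107} = \frac{3426}{2108} = 3426 \cdot \frac{1}{2108} = \frac{1713}{1054}$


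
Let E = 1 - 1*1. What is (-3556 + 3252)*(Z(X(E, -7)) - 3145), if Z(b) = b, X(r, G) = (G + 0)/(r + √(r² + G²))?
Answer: 956384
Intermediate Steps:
E = 0 (E = 1 - 1 = 0)
X(r, G) = G/(r + √(G² + r²))
(-3556 + 3252)*(Z(X(E, -7)) - 3145) = (-3556 + 3252)*(-7/(0 + √((-7)² + 0²)) - 3145) = -304*(-7/(0 + √(49 + 0)) - 3145) = -304*(-7/(0 + √49) - 3145) = -304*(-7/(0 + 7) - 3145) = -304*(-7/7 - 3145) = -304*(-7*⅐ - 3145) = -304*(-1 - 3145) = -304*(-3146) = 956384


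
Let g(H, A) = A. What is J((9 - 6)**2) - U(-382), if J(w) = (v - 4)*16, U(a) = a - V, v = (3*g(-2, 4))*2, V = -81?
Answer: 621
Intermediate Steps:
v = 24 (v = (3*4)*2 = 12*2 = 24)
U(a) = 81 + a (U(a) = a - 1*(-81) = a + 81 = 81 + a)
J(w) = 320 (J(w) = (24 - 4)*16 = 20*16 = 320)
J((9 - 6)**2) - U(-382) = 320 - (81 - 382) = 320 - 1*(-301) = 320 + 301 = 621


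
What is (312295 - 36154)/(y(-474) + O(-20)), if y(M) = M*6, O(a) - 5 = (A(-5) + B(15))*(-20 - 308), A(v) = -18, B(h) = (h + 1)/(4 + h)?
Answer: 5246679/52987 ≈ 99.018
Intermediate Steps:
B(h) = (1 + h)/(4 + h)
O(a) = 107023/19 (O(a) = 5 + (-18 + (1 + 15)/(4 + 15))*(-20 - 308) = 5 + (-18 + 16/19)*(-328) = 5 - 326/19*(-328) = 5 + 106928/19 = 107023/19)
y(M) = 6*M
(312295 - 36154)/(y(-474) + O(-20)) = (312295 - 36154)/(6*(-474) + 107023/19) = 276141/(-2844 + 107023/19) = 276141/(52987/19) = 276141*(19/52987) = 5246679/52987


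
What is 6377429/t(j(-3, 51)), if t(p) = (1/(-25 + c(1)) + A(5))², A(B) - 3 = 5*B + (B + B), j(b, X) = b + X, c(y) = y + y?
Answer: 3373659941/762129 ≈ 4426.6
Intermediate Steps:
c(y) = 2*y
j(b, X) = X + b
A(B) = 3 + 7*B (A(B) = 3 + (5*B + (B + B)) = 3 + (5*B + 2*B) = 3 + 7*B)
t(p) = 762129/529 (t(p) = (1/(-25 + 2*1) + (3 + 7*5))² = (1/(-25 + 2) + (3 + 35))² = (1/(-23) + 38)² = (-1/23 + 38)² = (873/23)² = 762129/529)
6377429/t(j(-3, 51)) = 6377429/(762129/529) = 6377429*(529/762129) = 3373659941/762129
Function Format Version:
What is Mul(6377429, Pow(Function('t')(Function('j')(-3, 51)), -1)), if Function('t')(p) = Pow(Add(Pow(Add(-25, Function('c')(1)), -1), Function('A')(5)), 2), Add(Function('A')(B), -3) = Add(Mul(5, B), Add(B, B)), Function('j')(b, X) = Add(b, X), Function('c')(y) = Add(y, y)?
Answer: Rational(3373659941, 762129) ≈ 4426.6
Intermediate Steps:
Function('c')(y) = Mul(2, y)
Function('j')(b, X) = Add(X, b)
Function('A')(B) = Add(3, Mul(7, B)) (Function('A')(B) = Add(3, Add(Mul(5, B), Add(B, B))) = Add(3, Add(Mul(5, B), Mul(2, B))) = Add(3, Mul(7, B)))
Function('t')(p) = Rational(762129, 529) (Function('t')(p) = Pow(Add(Pow(Add(-25, Mul(2, 1)), -1), Add(3, Mul(7, 5))), 2) = Pow(Add(Pow(Add(-25, 2), -1), Add(3, 35)), 2) = Pow(Add(Pow(-23, -1), 38), 2) = Pow(Add(Rational(-1, 23), 38), 2) = Pow(Rational(873, 23), 2) = Rational(762129, 529))
Mul(6377429, Pow(Function('t')(Function('j')(-3, 51)), -1)) = Mul(6377429, Pow(Rational(762129, 529), -1)) = Mul(6377429, Rational(529, 762129)) = Rational(3373659941, 762129)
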